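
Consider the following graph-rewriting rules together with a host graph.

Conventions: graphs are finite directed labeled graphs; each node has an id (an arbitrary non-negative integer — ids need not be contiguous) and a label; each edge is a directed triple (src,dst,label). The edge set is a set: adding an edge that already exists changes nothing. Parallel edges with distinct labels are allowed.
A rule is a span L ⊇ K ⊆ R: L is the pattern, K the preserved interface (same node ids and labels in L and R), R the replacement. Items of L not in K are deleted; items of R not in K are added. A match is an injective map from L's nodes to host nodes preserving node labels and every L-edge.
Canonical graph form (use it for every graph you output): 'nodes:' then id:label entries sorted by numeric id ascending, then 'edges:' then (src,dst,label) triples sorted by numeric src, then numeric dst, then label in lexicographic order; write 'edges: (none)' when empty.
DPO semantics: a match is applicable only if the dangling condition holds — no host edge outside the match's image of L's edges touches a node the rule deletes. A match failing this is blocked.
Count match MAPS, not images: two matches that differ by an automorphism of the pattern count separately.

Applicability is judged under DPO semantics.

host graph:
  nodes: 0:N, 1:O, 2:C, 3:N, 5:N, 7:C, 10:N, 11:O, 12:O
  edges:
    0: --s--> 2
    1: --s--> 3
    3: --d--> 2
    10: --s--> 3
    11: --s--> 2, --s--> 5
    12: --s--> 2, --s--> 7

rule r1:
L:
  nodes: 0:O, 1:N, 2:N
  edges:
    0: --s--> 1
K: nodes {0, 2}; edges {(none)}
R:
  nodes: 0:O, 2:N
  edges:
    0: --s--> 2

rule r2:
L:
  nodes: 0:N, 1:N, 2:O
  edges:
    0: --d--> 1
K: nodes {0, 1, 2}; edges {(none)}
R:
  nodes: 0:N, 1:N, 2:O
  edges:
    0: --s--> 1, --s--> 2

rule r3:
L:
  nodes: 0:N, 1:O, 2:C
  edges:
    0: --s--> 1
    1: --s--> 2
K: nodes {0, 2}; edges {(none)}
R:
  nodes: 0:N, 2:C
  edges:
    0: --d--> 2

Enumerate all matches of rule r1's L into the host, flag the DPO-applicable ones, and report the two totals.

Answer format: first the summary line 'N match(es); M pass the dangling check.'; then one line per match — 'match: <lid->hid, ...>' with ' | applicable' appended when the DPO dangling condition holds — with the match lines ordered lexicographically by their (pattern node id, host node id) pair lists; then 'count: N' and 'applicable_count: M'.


6 match(es); 3 pass the dangling check.
match: 0->1, 1->3, 2->0
match: 0->1, 1->3, 2->5
match: 0->1, 1->3, 2->10
match: 0->11, 1->5, 2->0 | applicable
match: 0->11, 1->5, 2->3 | applicable
match: 0->11, 1->5, 2->10 | applicable
count: 6
applicable_count: 3


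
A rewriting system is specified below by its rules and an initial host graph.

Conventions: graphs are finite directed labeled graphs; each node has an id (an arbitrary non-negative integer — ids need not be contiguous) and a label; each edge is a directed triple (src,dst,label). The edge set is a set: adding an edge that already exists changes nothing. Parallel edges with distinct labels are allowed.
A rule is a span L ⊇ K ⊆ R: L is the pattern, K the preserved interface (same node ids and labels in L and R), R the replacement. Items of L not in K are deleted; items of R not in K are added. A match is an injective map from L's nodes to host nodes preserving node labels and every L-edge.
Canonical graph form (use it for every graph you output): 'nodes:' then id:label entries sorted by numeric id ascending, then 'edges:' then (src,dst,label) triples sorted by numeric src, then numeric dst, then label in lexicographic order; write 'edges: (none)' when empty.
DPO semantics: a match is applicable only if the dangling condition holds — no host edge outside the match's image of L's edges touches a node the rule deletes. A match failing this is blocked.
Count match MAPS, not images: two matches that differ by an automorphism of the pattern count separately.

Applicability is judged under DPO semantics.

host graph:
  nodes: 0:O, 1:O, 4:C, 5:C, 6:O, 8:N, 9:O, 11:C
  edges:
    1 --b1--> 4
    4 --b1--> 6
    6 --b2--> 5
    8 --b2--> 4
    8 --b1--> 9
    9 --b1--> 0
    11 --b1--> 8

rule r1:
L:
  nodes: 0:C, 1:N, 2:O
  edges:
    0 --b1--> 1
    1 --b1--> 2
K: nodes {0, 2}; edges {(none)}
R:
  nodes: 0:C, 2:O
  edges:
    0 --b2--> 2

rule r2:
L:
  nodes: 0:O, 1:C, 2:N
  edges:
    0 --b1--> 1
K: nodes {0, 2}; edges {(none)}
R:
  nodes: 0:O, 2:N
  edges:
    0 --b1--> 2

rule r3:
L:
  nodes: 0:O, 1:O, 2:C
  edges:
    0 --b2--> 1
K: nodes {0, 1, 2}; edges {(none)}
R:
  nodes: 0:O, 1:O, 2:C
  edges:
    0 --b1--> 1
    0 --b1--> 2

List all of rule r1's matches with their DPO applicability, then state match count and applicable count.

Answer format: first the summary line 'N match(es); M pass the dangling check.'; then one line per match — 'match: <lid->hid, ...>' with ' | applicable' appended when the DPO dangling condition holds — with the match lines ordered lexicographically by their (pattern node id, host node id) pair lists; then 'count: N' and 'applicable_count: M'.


1 match(es); 0 pass the dangling check.
match: 0->11, 1->8, 2->9
count: 1
applicable_count: 0


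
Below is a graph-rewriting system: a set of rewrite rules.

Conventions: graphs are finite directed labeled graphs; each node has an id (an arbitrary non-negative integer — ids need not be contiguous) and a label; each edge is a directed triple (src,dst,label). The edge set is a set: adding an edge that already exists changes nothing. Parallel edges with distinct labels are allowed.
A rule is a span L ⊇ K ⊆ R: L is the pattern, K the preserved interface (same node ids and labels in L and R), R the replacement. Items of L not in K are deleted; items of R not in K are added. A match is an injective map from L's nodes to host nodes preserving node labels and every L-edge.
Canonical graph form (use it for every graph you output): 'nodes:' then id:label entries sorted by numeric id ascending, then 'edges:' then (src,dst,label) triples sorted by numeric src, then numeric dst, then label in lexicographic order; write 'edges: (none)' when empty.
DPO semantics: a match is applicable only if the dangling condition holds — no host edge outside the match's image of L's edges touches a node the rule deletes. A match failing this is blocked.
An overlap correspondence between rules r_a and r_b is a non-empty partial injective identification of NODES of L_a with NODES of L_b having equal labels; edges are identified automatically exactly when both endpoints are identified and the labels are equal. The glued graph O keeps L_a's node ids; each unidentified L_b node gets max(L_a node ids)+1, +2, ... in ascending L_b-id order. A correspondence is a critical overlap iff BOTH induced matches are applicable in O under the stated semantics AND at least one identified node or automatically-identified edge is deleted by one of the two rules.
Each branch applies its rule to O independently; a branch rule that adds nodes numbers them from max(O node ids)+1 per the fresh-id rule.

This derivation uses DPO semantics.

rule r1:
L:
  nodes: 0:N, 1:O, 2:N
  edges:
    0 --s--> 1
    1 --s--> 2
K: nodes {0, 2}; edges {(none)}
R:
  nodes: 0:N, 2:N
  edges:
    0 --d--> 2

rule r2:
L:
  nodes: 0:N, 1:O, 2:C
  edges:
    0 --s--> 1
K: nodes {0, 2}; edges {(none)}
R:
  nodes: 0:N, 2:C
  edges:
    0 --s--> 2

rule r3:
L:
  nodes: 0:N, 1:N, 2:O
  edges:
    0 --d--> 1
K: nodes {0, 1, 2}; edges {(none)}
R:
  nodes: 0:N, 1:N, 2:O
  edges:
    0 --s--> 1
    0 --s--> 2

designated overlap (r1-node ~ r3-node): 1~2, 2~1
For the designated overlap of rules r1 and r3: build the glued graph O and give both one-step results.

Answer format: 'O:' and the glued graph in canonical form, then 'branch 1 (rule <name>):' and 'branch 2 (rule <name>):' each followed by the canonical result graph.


O:
nodes: 0:N, 1:O, 2:N, 3:N
edges: (0,1,s); (1,2,s); (3,2,d)
branch 1 (rule r1):
nodes: 0:N, 2:N, 3:N
edges: (0,2,d); (3,2,d)
branch 2 (rule r3):
nodes: 0:N, 1:O, 2:N, 3:N
edges: (0,1,s); (1,2,s); (3,1,s); (3,2,s)


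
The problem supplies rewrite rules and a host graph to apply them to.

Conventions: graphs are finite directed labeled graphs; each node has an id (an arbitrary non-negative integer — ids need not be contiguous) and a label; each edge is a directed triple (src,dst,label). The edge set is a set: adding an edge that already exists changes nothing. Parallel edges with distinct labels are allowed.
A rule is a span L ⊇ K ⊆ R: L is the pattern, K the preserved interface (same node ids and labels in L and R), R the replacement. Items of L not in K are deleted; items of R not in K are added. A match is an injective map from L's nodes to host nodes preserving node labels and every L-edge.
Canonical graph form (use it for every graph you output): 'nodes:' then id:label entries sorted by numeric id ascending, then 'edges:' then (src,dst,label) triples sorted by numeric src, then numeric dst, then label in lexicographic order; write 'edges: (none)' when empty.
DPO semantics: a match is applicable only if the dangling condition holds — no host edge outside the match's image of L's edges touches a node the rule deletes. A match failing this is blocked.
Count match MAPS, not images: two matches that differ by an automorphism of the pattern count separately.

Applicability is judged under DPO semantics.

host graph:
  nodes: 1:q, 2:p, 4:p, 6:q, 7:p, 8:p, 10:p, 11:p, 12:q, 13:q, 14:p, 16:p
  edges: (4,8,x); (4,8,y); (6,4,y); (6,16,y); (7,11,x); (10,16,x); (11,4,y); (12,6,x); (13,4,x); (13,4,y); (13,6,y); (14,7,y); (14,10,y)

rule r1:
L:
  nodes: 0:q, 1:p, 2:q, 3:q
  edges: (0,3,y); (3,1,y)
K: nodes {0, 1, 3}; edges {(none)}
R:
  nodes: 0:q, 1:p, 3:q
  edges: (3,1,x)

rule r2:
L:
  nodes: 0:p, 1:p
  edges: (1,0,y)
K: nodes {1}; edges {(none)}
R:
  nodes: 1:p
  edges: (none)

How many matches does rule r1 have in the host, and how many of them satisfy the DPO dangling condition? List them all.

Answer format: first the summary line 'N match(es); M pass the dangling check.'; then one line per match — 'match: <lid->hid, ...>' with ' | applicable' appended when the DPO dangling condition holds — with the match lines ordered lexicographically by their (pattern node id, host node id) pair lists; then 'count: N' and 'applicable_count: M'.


4 match(es); 2 pass the dangling check.
match: 0->13, 1->4, 2->1, 3->6 | applicable
match: 0->13, 1->4, 2->12, 3->6
match: 0->13, 1->16, 2->1, 3->6 | applicable
match: 0->13, 1->16, 2->12, 3->6
count: 4
applicable_count: 2


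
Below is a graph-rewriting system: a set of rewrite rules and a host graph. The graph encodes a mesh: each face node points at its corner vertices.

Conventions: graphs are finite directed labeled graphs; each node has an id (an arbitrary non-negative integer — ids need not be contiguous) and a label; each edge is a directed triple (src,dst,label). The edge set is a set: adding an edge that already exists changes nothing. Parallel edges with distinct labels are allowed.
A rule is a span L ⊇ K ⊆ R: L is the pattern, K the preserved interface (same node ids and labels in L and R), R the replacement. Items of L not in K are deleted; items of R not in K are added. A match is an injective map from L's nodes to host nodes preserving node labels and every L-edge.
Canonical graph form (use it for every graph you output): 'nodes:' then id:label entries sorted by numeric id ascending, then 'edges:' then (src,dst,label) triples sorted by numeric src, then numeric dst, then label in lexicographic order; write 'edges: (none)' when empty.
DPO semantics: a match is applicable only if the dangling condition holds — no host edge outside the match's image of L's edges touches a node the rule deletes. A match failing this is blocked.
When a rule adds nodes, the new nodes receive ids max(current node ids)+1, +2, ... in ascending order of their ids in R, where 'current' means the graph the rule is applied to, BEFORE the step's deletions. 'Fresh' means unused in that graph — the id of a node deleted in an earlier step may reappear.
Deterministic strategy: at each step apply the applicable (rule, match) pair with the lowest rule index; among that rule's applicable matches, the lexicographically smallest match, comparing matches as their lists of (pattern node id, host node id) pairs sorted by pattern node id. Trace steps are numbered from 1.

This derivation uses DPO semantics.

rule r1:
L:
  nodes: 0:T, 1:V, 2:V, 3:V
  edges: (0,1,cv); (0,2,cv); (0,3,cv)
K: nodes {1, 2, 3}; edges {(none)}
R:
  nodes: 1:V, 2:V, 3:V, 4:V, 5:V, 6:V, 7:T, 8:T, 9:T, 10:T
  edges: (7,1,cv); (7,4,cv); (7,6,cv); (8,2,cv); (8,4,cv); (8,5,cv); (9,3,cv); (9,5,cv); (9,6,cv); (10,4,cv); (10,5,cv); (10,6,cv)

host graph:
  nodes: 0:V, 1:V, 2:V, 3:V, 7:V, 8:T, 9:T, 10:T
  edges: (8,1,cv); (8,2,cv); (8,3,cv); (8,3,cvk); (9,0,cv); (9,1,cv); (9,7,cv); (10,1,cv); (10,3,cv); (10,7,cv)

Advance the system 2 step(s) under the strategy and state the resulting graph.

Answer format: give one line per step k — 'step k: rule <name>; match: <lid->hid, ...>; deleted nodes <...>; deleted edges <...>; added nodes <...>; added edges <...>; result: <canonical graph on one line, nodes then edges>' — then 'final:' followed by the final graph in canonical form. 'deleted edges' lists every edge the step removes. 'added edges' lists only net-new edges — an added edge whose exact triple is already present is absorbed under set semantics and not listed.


step 1: rule r1; match: 0->9, 1->0, 2->1, 3->7; deleted nodes 9; deleted edges (9,0,cv); (9,1,cv); (9,7,cv); added nodes 11, 12, 13, 14, 15, 16, 17; added edges (14,0,cv); (14,11,cv); (14,13,cv); (15,1,cv); (15,11,cv); (15,12,cv); (16,7,cv); (16,12,cv); (16,13,cv); (17,11,cv); (17,12,cv); (17,13,cv); result: nodes: 0:V, 1:V, 2:V, 3:V, 7:V, 8:T, 10:T, 11:V, 12:V, 13:V, 14:T, 15:T, 16:T, 17:T edges: (8,1,cv); (8,2,cv); (8,3,cv); (8,3,cvk); (10,1,cv); (10,3,cv); (10,7,cv); (14,0,cv); (14,11,cv); (14,13,cv); (15,1,cv); (15,11,cv); (15,12,cv); (16,7,cv); (16,12,cv); (16,13,cv); (17,11,cv); (17,12,cv); (17,13,cv)
step 2: rule r1; match: 0->10, 1->1, 2->3, 3->7; deleted nodes 10; deleted edges (10,1,cv); (10,3,cv); (10,7,cv); added nodes 18, 19, 20, 21, 22, 23, 24; added edges (21,1,cv); (21,18,cv); (21,20,cv); (22,3,cv); (22,18,cv); (22,19,cv); (23,7,cv); (23,19,cv); (23,20,cv); (24,18,cv); (24,19,cv); (24,20,cv); result: nodes: 0:V, 1:V, 2:V, 3:V, 7:V, 8:T, 11:V, 12:V, 13:V, 14:T, 15:T, 16:T, 17:T, 18:V, 19:V, 20:V, 21:T, 22:T, 23:T, 24:T edges: (8,1,cv); (8,2,cv); (8,3,cv); (8,3,cvk); (14,0,cv); (14,11,cv); (14,13,cv); (15,1,cv); (15,11,cv); (15,12,cv); (16,7,cv); (16,12,cv); (16,13,cv); (17,11,cv); (17,12,cv); (17,13,cv); (21,1,cv); (21,18,cv); (21,20,cv); (22,3,cv); (22,18,cv); (22,19,cv); (23,7,cv); (23,19,cv); (23,20,cv); (24,18,cv); (24,19,cv); (24,20,cv)
final:
nodes: 0:V, 1:V, 2:V, 3:V, 7:V, 8:T, 11:V, 12:V, 13:V, 14:T, 15:T, 16:T, 17:T, 18:V, 19:V, 20:V, 21:T, 22:T, 23:T, 24:T
edges: (8,1,cv); (8,2,cv); (8,3,cv); (8,3,cvk); (14,0,cv); (14,11,cv); (14,13,cv); (15,1,cv); (15,11,cv); (15,12,cv); (16,7,cv); (16,12,cv); (16,13,cv); (17,11,cv); (17,12,cv); (17,13,cv); (21,1,cv); (21,18,cv); (21,20,cv); (22,3,cv); (22,18,cv); (22,19,cv); (23,7,cv); (23,19,cv); (23,20,cv); (24,18,cv); (24,19,cv); (24,20,cv)


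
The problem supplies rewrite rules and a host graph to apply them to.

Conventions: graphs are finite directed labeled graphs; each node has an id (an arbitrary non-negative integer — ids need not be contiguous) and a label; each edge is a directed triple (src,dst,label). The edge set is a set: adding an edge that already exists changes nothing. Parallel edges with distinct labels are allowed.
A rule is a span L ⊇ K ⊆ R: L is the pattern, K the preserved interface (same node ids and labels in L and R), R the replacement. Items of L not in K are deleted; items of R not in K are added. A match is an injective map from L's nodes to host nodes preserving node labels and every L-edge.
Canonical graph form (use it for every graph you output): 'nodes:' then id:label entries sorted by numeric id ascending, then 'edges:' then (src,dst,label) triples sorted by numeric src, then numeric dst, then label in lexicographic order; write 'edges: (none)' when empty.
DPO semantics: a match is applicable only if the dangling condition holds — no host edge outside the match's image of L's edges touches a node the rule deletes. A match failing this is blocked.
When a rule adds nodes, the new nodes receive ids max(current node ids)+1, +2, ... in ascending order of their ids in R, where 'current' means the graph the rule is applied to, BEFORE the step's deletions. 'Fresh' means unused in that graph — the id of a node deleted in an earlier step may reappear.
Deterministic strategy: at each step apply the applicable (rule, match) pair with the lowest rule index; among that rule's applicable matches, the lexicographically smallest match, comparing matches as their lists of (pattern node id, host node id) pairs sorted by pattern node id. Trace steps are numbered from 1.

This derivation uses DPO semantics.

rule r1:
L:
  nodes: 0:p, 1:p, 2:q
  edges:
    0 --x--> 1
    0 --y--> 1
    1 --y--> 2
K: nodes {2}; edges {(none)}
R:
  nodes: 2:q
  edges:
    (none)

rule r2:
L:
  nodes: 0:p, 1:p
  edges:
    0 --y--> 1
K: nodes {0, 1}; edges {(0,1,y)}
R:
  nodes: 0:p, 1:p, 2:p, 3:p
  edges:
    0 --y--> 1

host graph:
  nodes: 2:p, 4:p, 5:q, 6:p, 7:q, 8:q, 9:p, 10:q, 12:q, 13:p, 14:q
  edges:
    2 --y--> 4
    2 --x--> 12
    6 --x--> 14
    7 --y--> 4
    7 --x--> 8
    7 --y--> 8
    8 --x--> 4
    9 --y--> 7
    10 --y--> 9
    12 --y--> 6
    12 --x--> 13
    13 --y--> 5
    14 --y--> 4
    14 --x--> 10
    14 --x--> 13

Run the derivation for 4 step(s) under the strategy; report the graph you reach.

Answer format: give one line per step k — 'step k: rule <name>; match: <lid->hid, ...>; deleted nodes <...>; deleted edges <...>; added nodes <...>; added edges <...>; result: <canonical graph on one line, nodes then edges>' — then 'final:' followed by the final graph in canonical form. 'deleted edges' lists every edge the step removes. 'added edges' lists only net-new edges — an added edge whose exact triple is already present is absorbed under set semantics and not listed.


step 1: rule r2; match: 0->2, 1->4; deleted nodes (none); deleted edges (none); added nodes 15, 16; added edges (none); result: nodes: 2:p, 4:p, 5:q, 6:p, 7:q, 8:q, 9:p, 10:q, 12:q, 13:p, 14:q, 15:p, 16:p edges: (2,4,y); (2,12,x); (6,14,x); (7,4,y); (7,8,x); (7,8,y); (8,4,x); (9,7,y); (10,9,y); (12,6,y); (12,13,x); (13,5,y); (14,4,y); (14,10,x); (14,13,x)
step 2: rule r2; match: 0->2, 1->4; deleted nodes (none); deleted edges (none); added nodes 17, 18; added edges (none); result: nodes: 2:p, 4:p, 5:q, 6:p, 7:q, 8:q, 9:p, 10:q, 12:q, 13:p, 14:q, 15:p, 16:p, 17:p, 18:p edges: (2,4,y); (2,12,x); (6,14,x); (7,4,y); (7,8,x); (7,8,y); (8,4,x); (9,7,y); (10,9,y); (12,6,y); (12,13,x); (13,5,y); (14,4,y); (14,10,x); (14,13,x)
step 3: rule r2; match: 0->2, 1->4; deleted nodes (none); deleted edges (none); added nodes 19, 20; added edges (none); result: nodes: 2:p, 4:p, 5:q, 6:p, 7:q, 8:q, 9:p, 10:q, 12:q, 13:p, 14:q, 15:p, 16:p, 17:p, 18:p, 19:p, 20:p edges: (2,4,y); (2,12,x); (6,14,x); (7,4,y); (7,8,x); (7,8,y); (8,4,x); (9,7,y); (10,9,y); (12,6,y); (12,13,x); (13,5,y); (14,4,y); (14,10,x); (14,13,x)
step 4: rule r2; match: 0->2, 1->4; deleted nodes (none); deleted edges (none); added nodes 21, 22; added edges (none); result: nodes: 2:p, 4:p, 5:q, 6:p, 7:q, 8:q, 9:p, 10:q, 12:q, 13:p, 14:q, 15:p, 16:p, 17:p, 18:p, 19:p, 20:p, 21:p, 22:p edges: (2,4,y); (2,12,x); (6,14,x); (7,4,y); (7,8,x); (7,8,y); (8,4,x); (9,7,y); (10,9,y); (12,6,y); (12,13,x); (13,5,y); (14,4,y); (14,10,x); (14,13,x)
final:
nodes: 2:p, 4:p, 5:q, 6:p, 7:q, 8:q, 9:p, 10:q, 12:q, 13:p, 14:q, 15:p, 16:p, 17:p, 18:p, 19:p, 20:p, 21:p, 22:p
edges: (2,4,y); (2,12,x); (6,14,x); (7,4,y); (7,8,x); (7,8,y); (8,4,x); (9,7,y); (10,9,y); (12,6,y); (12,13,x); (13,5,y); (14,4,y); (14,10,x); (14,13,x)


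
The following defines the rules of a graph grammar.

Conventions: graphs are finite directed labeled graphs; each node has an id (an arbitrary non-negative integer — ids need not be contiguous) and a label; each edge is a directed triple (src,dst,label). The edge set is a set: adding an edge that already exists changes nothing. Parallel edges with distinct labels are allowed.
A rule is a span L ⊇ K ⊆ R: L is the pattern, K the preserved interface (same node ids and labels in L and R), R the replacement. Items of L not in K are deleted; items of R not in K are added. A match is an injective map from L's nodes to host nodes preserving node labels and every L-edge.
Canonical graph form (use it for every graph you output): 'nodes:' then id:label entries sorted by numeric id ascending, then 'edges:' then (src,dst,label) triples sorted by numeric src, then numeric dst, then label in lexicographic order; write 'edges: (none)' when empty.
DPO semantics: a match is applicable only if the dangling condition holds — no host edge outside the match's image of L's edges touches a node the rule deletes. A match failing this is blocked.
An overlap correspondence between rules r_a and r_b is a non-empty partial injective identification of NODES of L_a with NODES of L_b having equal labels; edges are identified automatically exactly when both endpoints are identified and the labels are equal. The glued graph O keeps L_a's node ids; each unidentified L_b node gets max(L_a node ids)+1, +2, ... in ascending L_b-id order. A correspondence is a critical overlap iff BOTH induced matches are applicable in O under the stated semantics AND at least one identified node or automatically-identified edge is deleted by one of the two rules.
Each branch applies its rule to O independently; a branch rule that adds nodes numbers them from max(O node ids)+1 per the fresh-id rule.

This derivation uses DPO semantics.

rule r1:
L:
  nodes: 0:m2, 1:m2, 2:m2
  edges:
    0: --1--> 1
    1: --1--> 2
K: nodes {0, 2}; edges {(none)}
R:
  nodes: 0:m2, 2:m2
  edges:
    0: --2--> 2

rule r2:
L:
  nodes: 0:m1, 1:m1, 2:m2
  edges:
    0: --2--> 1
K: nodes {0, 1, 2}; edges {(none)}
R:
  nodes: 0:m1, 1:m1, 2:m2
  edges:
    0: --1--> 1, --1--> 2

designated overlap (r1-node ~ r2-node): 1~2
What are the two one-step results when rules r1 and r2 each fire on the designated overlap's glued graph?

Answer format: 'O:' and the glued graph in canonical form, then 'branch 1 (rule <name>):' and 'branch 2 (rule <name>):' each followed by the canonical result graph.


O:
nodes: 0:m2, 1:m2, 2:m2, 3:m1, 4:m1
edges: (0,1,1); (1,2,1); (3,4,2)
branch 1 (rule r1):
nodes: 0:m2, 2:m2, 3:m1, 4:m1
edges: (0,2,2); (3,4,2)
branch 2 (rule r2):
nodes: 0:m2, 1:m2, 2:m2, 3:m1, 4:m1
edges: (0,1,1); (1,2,1); (3,1,1); (3,4,1)


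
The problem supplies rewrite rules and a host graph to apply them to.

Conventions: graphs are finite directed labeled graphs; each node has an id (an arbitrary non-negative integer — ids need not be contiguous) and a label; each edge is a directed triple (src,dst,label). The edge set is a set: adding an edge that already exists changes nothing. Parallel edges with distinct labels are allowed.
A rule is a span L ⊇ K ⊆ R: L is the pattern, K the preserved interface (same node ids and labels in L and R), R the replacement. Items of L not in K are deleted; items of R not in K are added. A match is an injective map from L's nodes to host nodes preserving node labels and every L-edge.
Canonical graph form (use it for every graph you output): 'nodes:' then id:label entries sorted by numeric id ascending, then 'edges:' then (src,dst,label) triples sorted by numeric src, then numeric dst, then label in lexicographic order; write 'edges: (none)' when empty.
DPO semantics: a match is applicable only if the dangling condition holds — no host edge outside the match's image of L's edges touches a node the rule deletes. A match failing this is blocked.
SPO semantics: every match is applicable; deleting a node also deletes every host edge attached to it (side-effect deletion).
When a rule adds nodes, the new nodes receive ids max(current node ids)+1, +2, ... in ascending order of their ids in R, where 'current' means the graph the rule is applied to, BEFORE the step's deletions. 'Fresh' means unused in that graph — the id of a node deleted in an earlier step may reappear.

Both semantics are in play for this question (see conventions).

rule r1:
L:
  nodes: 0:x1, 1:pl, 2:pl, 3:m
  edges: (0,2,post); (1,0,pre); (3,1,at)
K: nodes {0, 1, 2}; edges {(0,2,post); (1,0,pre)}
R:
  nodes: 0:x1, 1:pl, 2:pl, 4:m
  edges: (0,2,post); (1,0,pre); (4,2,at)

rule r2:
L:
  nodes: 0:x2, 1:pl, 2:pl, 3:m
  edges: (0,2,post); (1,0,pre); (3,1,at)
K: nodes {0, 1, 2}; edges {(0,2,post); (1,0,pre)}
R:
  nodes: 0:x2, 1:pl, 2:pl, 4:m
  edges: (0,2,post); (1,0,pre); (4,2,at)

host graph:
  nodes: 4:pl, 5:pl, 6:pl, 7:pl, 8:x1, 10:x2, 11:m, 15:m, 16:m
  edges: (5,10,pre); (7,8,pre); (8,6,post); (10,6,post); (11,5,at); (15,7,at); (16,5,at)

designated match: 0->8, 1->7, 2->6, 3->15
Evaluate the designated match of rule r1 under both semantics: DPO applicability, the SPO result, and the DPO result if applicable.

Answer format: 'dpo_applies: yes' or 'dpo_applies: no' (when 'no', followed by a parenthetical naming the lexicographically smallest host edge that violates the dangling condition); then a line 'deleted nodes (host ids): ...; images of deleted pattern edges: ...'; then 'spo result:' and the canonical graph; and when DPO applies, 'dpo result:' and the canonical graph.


dpo_applies: yes
deleted nodes (host ids): 15; images of deleted pattern edges: (15,7,at)
spo result:
nodes: 4:pl, 5:pl, 6:pl, 7:pl, 8:x1, 10:x2, 11:m, 16:m, 17:m
edges: (5,10,pre); (7,8,pre); (8,6,post); (10,6,post); (11,5,at); (16,5,at); (17,6,at)
dpo result:
nodes: 4:pl, 5:pl, 6:pl, 7:pl, 8:x1, 10:x2, 11:m, 16:m, 17:m
edges: (5,10,pre); (7,8,pre); (8,6,post); (10,6,post); (11,5,at); (16,5,at); (17,6,at)


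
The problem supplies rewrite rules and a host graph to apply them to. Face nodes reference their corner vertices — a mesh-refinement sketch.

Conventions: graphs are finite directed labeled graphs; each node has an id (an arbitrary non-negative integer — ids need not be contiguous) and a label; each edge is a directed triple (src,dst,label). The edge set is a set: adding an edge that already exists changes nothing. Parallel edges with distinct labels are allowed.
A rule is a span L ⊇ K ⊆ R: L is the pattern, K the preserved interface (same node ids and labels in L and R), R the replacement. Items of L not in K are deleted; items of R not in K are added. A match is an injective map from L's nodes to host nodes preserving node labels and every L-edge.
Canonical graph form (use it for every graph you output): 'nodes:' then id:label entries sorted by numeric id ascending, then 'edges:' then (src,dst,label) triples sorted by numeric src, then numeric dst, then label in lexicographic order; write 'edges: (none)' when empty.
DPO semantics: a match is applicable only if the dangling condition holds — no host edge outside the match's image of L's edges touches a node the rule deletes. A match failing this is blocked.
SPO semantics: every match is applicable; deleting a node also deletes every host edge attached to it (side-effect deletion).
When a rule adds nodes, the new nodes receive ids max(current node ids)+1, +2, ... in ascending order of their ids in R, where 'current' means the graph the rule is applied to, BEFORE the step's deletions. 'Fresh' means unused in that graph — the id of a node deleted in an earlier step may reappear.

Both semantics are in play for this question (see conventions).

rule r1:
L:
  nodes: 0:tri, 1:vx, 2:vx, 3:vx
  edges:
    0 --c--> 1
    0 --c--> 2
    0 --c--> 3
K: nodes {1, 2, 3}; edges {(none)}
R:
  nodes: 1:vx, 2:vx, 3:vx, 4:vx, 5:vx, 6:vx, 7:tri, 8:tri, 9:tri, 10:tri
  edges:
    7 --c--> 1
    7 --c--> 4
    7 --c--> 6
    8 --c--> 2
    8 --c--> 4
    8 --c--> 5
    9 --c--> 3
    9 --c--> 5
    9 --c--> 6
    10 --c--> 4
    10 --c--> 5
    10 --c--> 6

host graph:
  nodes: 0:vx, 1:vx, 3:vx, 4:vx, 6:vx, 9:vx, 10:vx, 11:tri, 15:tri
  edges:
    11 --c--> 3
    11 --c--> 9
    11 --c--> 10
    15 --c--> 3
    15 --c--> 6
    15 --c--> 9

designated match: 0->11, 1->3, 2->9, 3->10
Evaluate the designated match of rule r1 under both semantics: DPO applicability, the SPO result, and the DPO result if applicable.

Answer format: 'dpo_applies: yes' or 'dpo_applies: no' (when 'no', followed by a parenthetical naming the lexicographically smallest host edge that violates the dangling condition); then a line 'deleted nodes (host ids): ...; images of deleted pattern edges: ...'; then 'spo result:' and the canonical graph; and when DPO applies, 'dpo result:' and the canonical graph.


dpo_applies: yes
deleted nodes (host ids): 11; images of deleted pattern edges: (11,3,c); (11,9,c); (11,10,c)
spo result:
nodes: 0:vx, 1:vx, 3:vx, 4:vx, 6:vx, 9:vx, 10:vx, 15:tri, 16:vx, 17:vx, 18:vx, 19:tri, 20:tri, 21:tri, 22:tri
edges: (15,3,c); (15,6,c); (15,9,c); (19,3,c); (19,16,c); (19,18,c); (20,9,c); (20,16,c); (20,17,c); (21,10,c); (21,17,c); (21,18,c); (22,16,c); (22,17,c); (22,18,c)
dpo result:
nodes: 0:vx, 1:vx, 3:vx, 4:vx, 6:vx, 9:vx, 10:vx, 15:tri, 16:vx, 17:vx, 18:vx, 19:tri, 20:tri, 21:tri, 22:tri
edges: (15,3,c); (15,6,c); (15,9,c); (19,3,c); (19,16,c); (19,18,c); (20,9,c); (20,16,c); (20,17,c); (21,10,c); (21,17,c); (21,18,c); (22,16,c); (22,17,c); (22,18,c)


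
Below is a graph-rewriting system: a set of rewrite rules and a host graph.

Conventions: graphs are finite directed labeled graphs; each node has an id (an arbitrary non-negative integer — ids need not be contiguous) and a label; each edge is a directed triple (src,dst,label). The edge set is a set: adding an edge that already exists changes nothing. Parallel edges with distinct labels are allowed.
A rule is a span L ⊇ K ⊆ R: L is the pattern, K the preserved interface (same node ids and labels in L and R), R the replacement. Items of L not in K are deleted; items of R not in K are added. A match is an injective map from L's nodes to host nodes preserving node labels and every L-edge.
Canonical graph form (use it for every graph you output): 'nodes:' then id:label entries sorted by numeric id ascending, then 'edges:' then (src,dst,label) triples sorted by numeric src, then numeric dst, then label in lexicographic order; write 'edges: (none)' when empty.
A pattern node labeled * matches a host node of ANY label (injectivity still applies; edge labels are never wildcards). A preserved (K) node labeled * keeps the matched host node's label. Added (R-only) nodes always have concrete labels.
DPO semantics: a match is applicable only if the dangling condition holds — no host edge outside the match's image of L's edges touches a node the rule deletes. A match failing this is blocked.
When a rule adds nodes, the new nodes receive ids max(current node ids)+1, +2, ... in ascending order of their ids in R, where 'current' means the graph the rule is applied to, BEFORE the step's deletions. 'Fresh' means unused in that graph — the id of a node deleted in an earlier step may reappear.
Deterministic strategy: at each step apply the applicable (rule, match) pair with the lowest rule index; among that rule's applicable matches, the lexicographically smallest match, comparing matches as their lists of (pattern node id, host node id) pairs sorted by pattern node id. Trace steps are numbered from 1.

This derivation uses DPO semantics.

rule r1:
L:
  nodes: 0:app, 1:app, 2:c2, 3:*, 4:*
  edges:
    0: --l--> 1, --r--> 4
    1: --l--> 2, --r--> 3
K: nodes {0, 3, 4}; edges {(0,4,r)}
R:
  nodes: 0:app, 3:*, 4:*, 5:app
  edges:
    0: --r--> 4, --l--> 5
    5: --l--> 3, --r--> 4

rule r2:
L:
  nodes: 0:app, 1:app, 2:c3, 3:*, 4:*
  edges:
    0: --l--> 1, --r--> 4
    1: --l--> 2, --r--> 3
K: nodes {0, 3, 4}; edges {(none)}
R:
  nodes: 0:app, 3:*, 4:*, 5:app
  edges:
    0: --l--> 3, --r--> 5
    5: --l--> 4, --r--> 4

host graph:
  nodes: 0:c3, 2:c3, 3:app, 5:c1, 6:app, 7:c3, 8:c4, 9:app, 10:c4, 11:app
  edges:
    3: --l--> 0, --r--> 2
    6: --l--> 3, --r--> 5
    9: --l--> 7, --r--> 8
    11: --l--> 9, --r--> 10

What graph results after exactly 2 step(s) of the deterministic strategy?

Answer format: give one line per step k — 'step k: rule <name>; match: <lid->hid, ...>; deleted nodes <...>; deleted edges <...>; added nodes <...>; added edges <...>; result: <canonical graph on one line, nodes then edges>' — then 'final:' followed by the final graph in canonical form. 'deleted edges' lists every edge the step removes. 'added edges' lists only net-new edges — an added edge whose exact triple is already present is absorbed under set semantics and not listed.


step 1: rule r2; match: 0->6, 1->3, 2->0, 3->2, 4->5; deleted nodes 0, 3; deleted edges (3,0,l); (3,2,r); (6,3,l); (6,5,r); added nodes 12; added edges (6,2,l); (6,12,r); (12,5,l); (12,5,r); result: nodes: 2:c3, 5:c1, 6:app, 7:c3, 8:c4, 9:app, 10:c4, 11:app, 12:app edges: (6,2,l); (6,12,r); (9,7,l); (9,8,r); (11,9,l); (11,10,r); (12,5,l); (12,5,r)
step 2: rule r2; match: 0->11, 1->9, 2->7, 3->8, 4->10; deleted nodes 7, 9; deleted edges (9,7,l); (9,8,r); (11,9,l); (11,10,r); added nodes 13; added edges (11,8,l); (11,13,r); (13,10,l); (13,10,r); result: nodes: 2:c3, 5:c1, 6:app, 8:c4, 10:c4, 11:app, 12:app, 13:app edges: (6,2,l); (6,12,r); (11,8,l); (11,13,r); (12,5,l); (12,5,r); (13,10,l); (13,10,r)
final:
nodes: 2:c3, 5:c1, 6:app, 8:c4, 10:c4, 11:app, 12:app, 13:app
edges: (6,2,l); (6,12,r); (11,8,l); (11,13,r); (12,5,l); (12,5,r); (13,10,l); (13,10,r)


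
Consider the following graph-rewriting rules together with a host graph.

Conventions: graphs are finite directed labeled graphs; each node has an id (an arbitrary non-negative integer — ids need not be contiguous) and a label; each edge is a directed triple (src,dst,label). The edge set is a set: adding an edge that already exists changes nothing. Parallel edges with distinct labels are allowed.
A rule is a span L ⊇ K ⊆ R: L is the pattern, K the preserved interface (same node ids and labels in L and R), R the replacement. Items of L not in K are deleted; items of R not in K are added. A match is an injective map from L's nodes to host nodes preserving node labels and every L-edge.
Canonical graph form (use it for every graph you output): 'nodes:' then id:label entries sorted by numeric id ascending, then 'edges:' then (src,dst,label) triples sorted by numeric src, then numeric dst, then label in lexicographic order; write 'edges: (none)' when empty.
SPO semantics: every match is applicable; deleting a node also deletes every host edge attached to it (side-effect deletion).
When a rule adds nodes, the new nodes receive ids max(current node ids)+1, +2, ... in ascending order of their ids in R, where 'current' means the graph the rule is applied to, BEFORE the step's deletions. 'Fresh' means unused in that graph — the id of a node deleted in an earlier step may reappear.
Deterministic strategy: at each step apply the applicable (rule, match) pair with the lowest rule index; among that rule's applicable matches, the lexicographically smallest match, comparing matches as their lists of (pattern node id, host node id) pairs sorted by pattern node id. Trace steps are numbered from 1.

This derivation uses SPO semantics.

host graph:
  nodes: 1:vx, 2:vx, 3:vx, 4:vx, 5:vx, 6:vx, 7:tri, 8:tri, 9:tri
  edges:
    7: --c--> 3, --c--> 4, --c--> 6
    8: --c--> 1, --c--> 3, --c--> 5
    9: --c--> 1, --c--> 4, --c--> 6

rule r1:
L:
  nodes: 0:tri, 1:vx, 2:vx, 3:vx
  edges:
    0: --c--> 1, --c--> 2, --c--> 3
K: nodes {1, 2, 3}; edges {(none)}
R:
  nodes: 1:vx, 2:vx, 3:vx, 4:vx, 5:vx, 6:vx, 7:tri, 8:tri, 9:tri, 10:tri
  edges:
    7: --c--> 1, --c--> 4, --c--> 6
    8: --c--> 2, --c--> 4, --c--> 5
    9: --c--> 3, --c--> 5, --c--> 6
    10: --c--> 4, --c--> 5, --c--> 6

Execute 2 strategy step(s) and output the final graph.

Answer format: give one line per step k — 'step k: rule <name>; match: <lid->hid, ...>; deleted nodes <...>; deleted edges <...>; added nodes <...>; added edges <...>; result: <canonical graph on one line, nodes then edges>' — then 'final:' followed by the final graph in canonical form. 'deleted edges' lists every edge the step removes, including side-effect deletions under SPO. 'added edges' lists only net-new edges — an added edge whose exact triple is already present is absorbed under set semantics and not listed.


step 1: rule r1; match: 0->7, 1->3, 2->4, 3->6; deleted nodes 7; deleted edges (7,3,c); (7,4,c); (7,6,c); added nodes 10, 11, 12, 13, 14, 15, 16; added edges (13,3,c); (13,10,c); (13,12,c); (14,4,c); (14,10,c); (14,11,c); (15,6,c); (15,11,c); (15,12,c); (16,10,c); (16,11,c); (16,12,c); result: nodes: 1:vx, 2:vx, 3:vx, 4:vx, 5:vx, 6:vx, 8:tri, 9:tri, 10:vx, 11:vx, 12:vx, 13:tri, 14:tri, 15:tri, 16:tri edges: (8,1,c); (8,3,c); (8,5,c); (9,1,c); (9,4,c); (9,6,c); (13,3,c); (13,10,c); (13,12,c); (14,4,c); (14,10,c); (14,11,c); (15,6,c); (15,11,c); (15,12,c); (16,10,c); (16,11,c); (16,12,c)
step 2: rule r1; match: 0->8, 1->1, 2->3, 3->5; deleted nodes 8; deleted edges (8,1,c); (8,3,c); (8,5,c); added nodes 17, 18, 19, 20, 21, 22, 23; added edges (20,1,c); (20,17,c); (20,19,c); (21,3,c); (21,17,c); (21,18,c); (22,5,c); (22,18,c); (22,19,c); (23,17,c); (23,18,c); (23,19,c); result: nodes: 1:vx, 2:vx, 3:vx, 4:vx, 5:vx, 6:vx, 9:tri, 10:vx, 11:vx, 12:vx, 13:tri, 14:tri, 15:tri, 16:tri, 17:vx, 18:vx, 19:vx, 20:tri, 21:tri, 22:tri, 23:tri edges: (9,1,c); (9,4,c); (9,6,c); (13,3,c); (13,10,c); (13,12,c); (14,4,c); (14,10,c); (14,11,c); (15,6,c); (15,11,c); (15,12,c); (16,10,c); (16,11,c); (16,12,c); (20,1,c); (20,17,c); (20,19,c); (21,3,c); (21,17,c); (21,18,c); (22,5,c); (22,18,c); (22,19,c); (23,17,c); (23,18,c); (23,19,c)
final:
nodes: 1:vx, 2:vx, 3:vx, 4:vx, 5:vx, 6:vx, 9:tri, 10:vx, 11:vx, 12:vx, 13:tri, 14:tri, 15:tri, 16:tri, 17:vx, 18:vx, 19:vx, 20:tri, 21:tri, 22:tri, 23:tri
edges: (9,1,c); (9,4,c); (9,6,c); (13,3,c); (13,10,c); (13,12,c); (14,4,c); (14,10,c); (14,11,c); (15,6,c); (15,11,c); (15,12,c); (16,10,c); (16,11,c); (16,12,c); (20,1,c); (20,17,c); (20,19,c); (21,3,c); (21,17,c); (21,18,c); (22,5,c); (22,18,c); (22,19,c); (23,17,c); (23,18,c); (23,19,c)


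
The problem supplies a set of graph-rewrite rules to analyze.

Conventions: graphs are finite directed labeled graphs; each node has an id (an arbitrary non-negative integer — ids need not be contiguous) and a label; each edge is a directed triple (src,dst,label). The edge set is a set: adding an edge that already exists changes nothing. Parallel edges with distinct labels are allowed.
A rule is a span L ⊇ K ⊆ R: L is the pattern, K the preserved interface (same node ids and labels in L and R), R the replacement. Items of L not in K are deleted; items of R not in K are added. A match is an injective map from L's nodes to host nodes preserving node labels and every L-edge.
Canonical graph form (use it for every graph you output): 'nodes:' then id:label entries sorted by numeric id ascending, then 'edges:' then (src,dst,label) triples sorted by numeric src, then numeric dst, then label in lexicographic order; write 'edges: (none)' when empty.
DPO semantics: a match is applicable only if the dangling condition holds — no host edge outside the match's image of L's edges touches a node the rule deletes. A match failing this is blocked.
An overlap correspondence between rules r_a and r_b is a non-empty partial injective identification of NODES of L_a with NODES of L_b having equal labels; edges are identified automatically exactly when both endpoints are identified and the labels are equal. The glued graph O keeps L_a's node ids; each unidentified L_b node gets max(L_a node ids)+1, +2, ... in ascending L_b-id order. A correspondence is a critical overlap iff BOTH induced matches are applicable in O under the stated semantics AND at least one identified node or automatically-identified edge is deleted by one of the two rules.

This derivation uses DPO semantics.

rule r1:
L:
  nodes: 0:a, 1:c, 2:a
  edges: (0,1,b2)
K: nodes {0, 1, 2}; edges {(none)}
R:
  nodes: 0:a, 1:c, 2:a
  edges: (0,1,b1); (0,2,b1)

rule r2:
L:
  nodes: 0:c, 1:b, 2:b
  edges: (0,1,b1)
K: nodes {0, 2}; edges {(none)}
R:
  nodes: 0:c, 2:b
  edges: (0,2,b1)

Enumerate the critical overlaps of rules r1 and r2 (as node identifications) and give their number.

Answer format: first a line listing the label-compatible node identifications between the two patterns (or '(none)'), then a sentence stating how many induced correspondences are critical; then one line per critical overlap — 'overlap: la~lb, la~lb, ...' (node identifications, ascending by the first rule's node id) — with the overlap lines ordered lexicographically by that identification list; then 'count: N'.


label-compatible node identifications between L(r1) and L(r2): 1~0
0 of the induced correspondences are critical overlaps of r1 and r2.
count: 0
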